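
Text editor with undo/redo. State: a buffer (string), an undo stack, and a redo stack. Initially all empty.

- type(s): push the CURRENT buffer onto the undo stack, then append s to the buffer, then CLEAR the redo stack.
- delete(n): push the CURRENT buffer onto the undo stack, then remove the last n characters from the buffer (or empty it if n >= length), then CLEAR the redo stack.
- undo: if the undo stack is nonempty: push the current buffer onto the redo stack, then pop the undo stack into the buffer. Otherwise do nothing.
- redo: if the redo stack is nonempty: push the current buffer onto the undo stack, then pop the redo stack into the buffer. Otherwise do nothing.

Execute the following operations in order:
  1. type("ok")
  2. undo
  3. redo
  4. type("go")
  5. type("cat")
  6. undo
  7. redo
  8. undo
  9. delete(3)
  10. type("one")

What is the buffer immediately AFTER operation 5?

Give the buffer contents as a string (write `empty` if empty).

Answer: okgocat

Derivation:
After op 1 (type): buf='ok' undo_depth=1 redo_depth=0
After op 2 (undo): buf='(empty)' undo_depth=0 redo_depth=1
After op 3 (redo): buf='ok' undo_depth=1 redo_depth=0
After op 4 (type): buf='okgo' undo_depth=2 redo_depth=0
After op 5 (type): buf='okgocat' undo_depth=3 redo_depth=0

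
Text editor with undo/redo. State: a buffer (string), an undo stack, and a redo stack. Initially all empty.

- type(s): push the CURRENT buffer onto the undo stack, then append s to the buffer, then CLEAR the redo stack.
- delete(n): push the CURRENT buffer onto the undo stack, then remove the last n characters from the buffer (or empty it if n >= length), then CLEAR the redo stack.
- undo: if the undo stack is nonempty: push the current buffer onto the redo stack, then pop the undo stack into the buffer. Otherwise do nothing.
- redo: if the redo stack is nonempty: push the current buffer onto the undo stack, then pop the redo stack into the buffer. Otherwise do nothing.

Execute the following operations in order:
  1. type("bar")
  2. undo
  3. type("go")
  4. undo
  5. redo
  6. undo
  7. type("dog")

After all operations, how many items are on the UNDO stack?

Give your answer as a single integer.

Answer: 1

Derivation:
After op 1 (type): buf='bar' undo_depth=1 redo_depth=0
After op 2 (undo): buf='(empty)' undo_depth=0 redo_depth=1
After op 3 (type): buf='go' undo_depth=1 redo_depth=0
After op 4 (undo): buf='(empty)' undo_depth=0 redo_depth=1
After op 5 (redo): buf='go' undo_depth=1 redo_depth=0
After op 6 (undo): buf='(empty)' undo_depth=0 redo_depth=1
After op 7 (type): buf='dog' undo_depth=1 redo_depth=0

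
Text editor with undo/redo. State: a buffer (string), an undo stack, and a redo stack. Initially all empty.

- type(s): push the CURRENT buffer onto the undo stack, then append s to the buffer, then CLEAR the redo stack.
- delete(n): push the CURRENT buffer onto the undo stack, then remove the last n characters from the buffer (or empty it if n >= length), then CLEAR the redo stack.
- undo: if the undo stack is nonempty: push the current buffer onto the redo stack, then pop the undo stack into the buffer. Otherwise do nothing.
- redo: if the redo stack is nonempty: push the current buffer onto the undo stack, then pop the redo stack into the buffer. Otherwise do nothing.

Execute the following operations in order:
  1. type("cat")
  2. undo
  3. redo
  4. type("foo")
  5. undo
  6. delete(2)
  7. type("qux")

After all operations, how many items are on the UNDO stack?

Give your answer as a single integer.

Answer: 3

Derivation:
After op 1 (type): buf='cat' undo_depth=1 redo_depth=0
After op 2 (undo): buf='(empty)' undo_depth=0 redo_depth=1
After op 3 (redo): buf='cat' undo_depth=1 redo_depth=0
After op 4 (type): buf='catfoo' undo_depth=2 redo_depth=0
After op 5 (undo): buf='cat' undo_depth=1 redo_depth=1
After op 6 (delete): buf='c' undo_depth=2 redo_depth=0
After op 7 (type): buf='cqux' undo_depth=3 redo_depth=0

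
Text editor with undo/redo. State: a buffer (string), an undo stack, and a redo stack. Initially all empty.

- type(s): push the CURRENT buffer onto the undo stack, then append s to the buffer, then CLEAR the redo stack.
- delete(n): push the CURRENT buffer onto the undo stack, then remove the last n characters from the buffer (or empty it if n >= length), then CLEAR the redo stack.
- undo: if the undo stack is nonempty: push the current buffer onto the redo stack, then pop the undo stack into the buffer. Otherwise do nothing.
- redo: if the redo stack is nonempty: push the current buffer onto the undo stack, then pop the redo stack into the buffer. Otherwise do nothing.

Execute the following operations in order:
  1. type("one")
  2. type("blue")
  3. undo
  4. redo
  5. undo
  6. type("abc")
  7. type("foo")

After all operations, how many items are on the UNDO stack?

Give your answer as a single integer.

After op 1 (type): buf='one' undo_depth=1 redo_depth=0
After op 2 (type): buf='oneblue' undo_depth=2 redo_depth=0
After op 3 (undo): buf='one' undo_depth=1 redo_depth=1
After op 4 (redo): buf='oneblue' undo_depth=2 redo_depth=0
After op 5 (undo): buf='one' undo_depth=1 redo_depth=1
After op 6 (type): buf='oneabc' undo_depth=2 redo_depth=0
After op 7 (type): buf='oneabcfoo' undo_depth=3 redo_depth=0

Answer: 3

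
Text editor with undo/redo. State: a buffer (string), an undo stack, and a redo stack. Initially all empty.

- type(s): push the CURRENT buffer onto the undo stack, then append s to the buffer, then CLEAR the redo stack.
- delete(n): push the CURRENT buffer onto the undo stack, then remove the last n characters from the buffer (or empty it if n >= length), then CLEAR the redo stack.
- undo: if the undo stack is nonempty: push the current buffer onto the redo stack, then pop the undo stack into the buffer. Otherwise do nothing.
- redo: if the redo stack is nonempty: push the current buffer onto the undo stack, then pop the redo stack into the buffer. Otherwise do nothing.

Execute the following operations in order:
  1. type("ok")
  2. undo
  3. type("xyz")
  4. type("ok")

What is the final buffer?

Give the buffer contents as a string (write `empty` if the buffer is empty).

After op 1 (type): buf='ok' undo_depth=1 redo_depth=0
After op 2 (undo): buf='(empty)' undo_depth=0 redo_depth=1
After op 3 (type): buf='xyz' undo_depth=1 redo_depth=0
After op 4 (type): buf='xyzok' undo_depth=2 redo_depth=0

Answer: xyzok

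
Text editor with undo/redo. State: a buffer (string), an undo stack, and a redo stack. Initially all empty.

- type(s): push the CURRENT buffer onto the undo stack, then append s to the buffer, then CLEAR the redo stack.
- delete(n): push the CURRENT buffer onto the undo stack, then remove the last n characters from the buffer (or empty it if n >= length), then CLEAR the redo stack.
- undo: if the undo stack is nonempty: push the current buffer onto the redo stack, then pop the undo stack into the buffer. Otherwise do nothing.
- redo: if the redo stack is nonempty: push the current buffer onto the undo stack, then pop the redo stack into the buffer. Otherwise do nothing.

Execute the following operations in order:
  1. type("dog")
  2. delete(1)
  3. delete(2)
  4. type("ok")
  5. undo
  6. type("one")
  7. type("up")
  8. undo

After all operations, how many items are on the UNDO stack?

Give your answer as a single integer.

Answer: 4

Derivation:
After op 1 (type): buf='dog' undo_depth=1 redo_depth=0
After op 2 (delete): buf='do' undo_depth=2 redo_depth=0
After op 3 (delete): buf='(empty)' undo_depth=3 redo_depth=0
After op 4 (type): buf='ok' undo_depth=4 redo_depth=0
After op 5 (undo): buf='(empty)' undo_depth=3 redo_depth=1
After op 6 (type): buf='one' undo_depth=4 redo_depth=0
After op 7 (type): buf='oneup' undo_depth=5 redo_depth=0
After op 8 (undo): buf='one' undo_depth=4 redo_depth=1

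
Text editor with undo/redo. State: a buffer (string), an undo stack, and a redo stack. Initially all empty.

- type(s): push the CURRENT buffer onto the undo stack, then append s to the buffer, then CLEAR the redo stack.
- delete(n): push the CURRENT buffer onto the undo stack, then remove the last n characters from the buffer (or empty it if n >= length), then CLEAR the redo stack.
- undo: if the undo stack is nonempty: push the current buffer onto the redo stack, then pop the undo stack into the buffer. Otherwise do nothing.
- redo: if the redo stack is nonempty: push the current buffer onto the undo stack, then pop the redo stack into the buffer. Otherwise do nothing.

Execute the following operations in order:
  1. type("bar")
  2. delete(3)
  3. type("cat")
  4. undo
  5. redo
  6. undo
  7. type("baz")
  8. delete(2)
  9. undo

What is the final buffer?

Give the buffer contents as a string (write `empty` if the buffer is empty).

Answer: baz

Derivation:
After op 1 (type): buf='bar' undo_depth=1 redo_depth=0
After op 2 (delete): buf='(empty)' undo_depth=2 redo_depth=0
After op 3 (type): buf='cat' undo_depth=3 redo_depth=0
After op 4 (undo): buf='(empty)' undo_depth=2 redo_depth=1
After op 5 (redo): buf='cat' undo_depth=3 redo_depth=0
After op 6 (undo): buf='(empty)' undo_depth=2 redo_depth=1
After op 7 (type): buf='baz' undo_depth=3 redo_depth=0
After op 8 (delete): buf='b' undo_depth=4 redo_depth=0
After op 9 (undo): buf='baz' undo_depth=3 redo_depth=1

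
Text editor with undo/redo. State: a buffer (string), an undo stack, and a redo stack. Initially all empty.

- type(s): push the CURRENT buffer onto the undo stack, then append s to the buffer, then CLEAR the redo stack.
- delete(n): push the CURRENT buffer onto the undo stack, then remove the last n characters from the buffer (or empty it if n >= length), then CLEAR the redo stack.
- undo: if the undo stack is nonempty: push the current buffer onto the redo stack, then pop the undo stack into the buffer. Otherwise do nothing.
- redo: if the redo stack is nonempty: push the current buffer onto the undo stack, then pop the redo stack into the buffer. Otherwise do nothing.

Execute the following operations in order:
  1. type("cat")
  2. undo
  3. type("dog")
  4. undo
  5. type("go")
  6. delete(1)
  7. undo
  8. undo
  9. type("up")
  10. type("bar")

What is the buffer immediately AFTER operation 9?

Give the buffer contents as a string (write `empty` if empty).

Answer: up

Derivation:
After op 1 (type): buf='cat' undo_depth=1 redo_depth=0
After op 2 (undo): buf='(empty)' undo_depth=0 redo_depth=1
After op 3 (type): buf='dog' undo_depth=1 redo_depth=0
After op 4 (undo): buf='(empty)' undo_depth=0 redo_depth=1
After op 5 (type): buf='go' undo_depth=1 redo_depth=0
After op 6 (delete): buf='g' undo_depth=2 redo_depth=0
After op 7 (undo): buf='go' undo_depth=1 redo_depth=1
After op 8 (undo): buf='(empty)' undo_depth=0 redo_depth=2
After op 9 (type): buf='up' undo_depth=1 redo_depth=0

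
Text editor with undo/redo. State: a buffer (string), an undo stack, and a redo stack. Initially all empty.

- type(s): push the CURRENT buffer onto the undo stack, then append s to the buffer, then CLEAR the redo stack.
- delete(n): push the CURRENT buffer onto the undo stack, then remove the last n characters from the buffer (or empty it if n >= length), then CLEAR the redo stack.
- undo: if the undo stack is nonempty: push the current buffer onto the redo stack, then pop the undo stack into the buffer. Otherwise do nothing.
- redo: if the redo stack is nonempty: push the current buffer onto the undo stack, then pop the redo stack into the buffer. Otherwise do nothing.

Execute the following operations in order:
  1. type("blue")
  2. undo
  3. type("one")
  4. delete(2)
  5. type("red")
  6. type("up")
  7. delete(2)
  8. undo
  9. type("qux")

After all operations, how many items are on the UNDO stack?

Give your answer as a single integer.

Answer: 5

Derivation:
After op 1 (type): buf='blue' undo_depth=1 redo_depth=0
After op 2 (undo): buf='(empty)' undo_depth=0 redo_depth=1
After op 3 (type): buf='one' undo_depth=1 redo_depth=0
After op 4 (delete): buf='o' undo_depth=2 redo_depth=0
After op 5 (type): buf='ored' undo_depth=3 redo_depth=0
After op 6 (type): buf='oredup' undo_depth=4 redo_depth=0
After op 7 (delete): buf='ored' undo_depth=5 redo_depth=0
After op 8 (undo): buf='oredup' undo_depth=4 redo_depth=1
After op 9 (type): buf='oredupqux' undo_depth=5 redo_depth=0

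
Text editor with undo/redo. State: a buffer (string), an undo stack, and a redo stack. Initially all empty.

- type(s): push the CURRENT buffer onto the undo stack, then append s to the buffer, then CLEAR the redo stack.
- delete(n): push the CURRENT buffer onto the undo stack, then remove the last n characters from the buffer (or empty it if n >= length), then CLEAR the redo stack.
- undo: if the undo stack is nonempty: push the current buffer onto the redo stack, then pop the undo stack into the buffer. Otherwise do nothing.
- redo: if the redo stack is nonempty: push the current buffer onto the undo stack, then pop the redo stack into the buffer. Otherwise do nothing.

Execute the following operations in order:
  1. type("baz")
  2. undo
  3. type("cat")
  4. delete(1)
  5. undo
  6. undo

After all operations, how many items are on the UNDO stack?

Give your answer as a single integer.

Answer: 0

Derivation:
After op 1 (type): buf='baz' undo_depth=1 redo_depth=0
After op 2 (undo): buf='(empty)' undo_depth=0 redo_depth=1
After op 3 (type): buf='cat' undo_depth=1 redo_depth=0
After op 4 (delete): buf='ca' undo_depth=2 redo_depth=0
After op 5 (undo): buf='cat' undo_depth=1 redo_depth=1
After op 6 (undo): buf='(empty)' undo_depth=0 redo_depth=2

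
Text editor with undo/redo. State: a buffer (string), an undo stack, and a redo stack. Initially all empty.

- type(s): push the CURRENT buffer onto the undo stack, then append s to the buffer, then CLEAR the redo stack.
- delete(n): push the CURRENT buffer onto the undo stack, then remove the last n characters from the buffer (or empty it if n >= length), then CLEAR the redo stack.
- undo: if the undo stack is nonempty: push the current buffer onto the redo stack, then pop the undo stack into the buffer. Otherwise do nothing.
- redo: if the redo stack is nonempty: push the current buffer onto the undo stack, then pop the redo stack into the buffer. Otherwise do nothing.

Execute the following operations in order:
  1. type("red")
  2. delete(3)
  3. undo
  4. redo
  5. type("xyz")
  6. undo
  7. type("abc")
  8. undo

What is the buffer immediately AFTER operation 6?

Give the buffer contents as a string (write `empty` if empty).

After op 1 (type): buf='red' undo_depth=1 redo_depth=0
After op 2 (delete): buf='(empty)' undo_depth=2 redo_depth=0
After op 3 (undo): buf='red' undo_depth=1 redo_depth=1
After op 4 (redo): buf='(empty)' undo_depth=2 redo_depth=0
After op 5 (type): buf='xyz' undo_depth=3 redo_depth=0
After op 6 (undo): buf='(empty)' undo_depth=2 redo_depth=1

Answer: empty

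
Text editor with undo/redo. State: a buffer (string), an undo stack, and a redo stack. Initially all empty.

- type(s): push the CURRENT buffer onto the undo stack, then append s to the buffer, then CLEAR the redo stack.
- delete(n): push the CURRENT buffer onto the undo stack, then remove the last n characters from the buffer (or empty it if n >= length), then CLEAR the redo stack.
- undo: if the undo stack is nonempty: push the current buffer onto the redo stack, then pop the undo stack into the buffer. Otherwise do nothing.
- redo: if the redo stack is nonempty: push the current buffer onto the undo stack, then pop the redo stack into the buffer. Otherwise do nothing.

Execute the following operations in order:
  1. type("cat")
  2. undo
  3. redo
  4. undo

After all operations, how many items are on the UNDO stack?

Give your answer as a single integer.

Answer: 0

Derivation:
After op 1 (type): buf='cat' undo_depth=1 redo_depth=0
After op 2 (undo): buf='(empty)' undo_depth=0 redo_depth=1
After op 3 (redo): buf='cat' undo_depth=1 redo_depth=0
After op 4 (undo): buf='(empty)' undo_depth=0 redo_depth=1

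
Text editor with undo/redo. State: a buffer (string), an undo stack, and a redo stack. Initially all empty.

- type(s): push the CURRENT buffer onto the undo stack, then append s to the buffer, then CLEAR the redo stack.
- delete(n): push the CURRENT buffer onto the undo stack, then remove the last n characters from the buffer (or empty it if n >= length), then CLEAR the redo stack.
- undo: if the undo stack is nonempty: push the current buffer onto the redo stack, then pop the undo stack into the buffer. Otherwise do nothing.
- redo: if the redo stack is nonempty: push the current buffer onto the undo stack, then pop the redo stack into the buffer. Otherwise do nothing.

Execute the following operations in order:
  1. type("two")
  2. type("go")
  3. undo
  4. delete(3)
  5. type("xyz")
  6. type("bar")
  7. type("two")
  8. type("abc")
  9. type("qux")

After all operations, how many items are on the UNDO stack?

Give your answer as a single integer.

After op 1 (type): buf='two' undo_depth=1 redo_depth=0
After op 2 (type): buf='twogo' undo_depth=2 redo_depth=0
After op 3 (undo): buf='two' undo_depth=1 redo_depth=1
After op 4 (delete): buf='(empty)' undo_depth=2 redo_depth=0
After op 5 (type): buf='xyz' undo_depth=3 redo_depth=0
After op 6 (type): buf='xyzbar' undo_depth=4 redo_depth=0
After op 7 (type): buf='xyzbartwo' undo_depth=5 redo_depth=0
After op 8 (type): buf='xyzbartwoabc' undo_depth=6 redo_depth=0
After op 9 (type): buf='xyzbartwoabcqux' undo_depth=7 redo_depth=0

Answer: 7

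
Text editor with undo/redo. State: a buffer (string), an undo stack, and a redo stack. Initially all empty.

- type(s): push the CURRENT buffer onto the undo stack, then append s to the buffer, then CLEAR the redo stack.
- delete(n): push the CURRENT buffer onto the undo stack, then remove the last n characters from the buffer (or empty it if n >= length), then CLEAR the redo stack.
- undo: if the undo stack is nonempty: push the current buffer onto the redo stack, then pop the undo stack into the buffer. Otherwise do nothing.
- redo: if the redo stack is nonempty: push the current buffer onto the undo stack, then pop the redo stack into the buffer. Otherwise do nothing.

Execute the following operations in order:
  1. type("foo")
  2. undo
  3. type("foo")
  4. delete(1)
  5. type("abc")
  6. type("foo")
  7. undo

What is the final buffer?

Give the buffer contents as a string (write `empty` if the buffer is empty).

Answer: foabc

Derivation:
After op 1 (type): buf='foo' undo_depth=1 redo_depth=0
After op 2 (undo): buf='(empty)' undo_depth=0 redo_depth=1
After op 3 (type): buf='foo' undo_depth=1 redo_depth=0
After op 4 (delete): buf='fo' undo_depth=2 redo_depth=0
After op 5 (type): buf='foabc' undo_depth=3 redo_depth=0
After op 6 (type): buf='foabcfoo' undo_depth=4 redo_depth=0
After op 7 (undo): buf='foabc' undo_depth=3 redo_depth=1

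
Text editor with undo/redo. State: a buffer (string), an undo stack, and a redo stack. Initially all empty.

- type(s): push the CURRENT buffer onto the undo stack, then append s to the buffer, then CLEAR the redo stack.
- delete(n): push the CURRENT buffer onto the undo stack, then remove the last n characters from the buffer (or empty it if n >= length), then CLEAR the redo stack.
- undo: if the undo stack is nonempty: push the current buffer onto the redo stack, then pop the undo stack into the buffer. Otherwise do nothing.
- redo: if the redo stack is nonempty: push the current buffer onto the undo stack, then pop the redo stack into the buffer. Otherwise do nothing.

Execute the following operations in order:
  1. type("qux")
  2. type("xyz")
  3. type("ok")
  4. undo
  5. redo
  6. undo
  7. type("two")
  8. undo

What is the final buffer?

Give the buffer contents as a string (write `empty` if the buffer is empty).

Answer: quxxyz

Derivation:
After op 1 (type): buf='qux' undo_depth=1 redo_depth=0
After op 2 (type): buf='quxxyz' undo_depth=2 redo_depth=0
After op 3 (type): buf='quxxyzok' undo_depth=3 redo_depth=0
After op 4 (undo): buf='quxxyz' undo_depth=2 redo_depth=1
After op 5 (redo): buf='quxxyzok' undo_depth=3 redo_depth=0
After op 6 (undo): buf='quxxyz' undo_depth=2 redo_depth=1
After op 7 (type): buf='quxxyztwo' undo_depth=3 redo_depth=0
After op 8 (undo): buf='quxxyz' undo_depth=2 redo_depth=1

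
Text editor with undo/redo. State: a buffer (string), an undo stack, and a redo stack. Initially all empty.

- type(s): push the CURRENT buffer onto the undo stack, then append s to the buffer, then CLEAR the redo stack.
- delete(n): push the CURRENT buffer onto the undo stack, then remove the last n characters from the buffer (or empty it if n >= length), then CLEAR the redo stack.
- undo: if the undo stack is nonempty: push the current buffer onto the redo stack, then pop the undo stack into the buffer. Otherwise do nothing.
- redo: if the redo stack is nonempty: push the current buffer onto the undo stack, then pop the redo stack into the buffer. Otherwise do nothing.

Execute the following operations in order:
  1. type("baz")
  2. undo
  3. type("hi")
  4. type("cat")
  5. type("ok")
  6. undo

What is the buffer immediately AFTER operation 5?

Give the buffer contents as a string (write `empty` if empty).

Answer: hicatok

Derivation:
After op 1 (type): buf='baz' undo_depth=1 redo_depth=0
After op 2 (undo): buf='(empty)' undo_depth=0 redo_depth=1
After op 3 (type): buf='hi' undo_depth=1 redo_depth=0
After op 4 (type): buf='hicat' undo_depth=2 redo_depth=0
After op 5 (type): buf='hicatok' undo_depth=3 redo_depth=0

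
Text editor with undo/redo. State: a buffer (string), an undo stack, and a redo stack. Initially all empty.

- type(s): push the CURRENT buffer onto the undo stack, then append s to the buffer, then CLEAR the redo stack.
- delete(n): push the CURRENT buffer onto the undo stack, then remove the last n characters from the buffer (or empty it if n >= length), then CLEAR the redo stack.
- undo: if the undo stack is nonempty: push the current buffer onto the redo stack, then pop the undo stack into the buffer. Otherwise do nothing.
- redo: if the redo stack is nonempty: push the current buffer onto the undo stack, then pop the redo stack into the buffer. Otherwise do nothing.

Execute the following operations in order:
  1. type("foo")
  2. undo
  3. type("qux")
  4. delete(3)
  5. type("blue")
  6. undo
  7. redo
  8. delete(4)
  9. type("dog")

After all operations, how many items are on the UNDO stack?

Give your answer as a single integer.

After op 1 (type): buf='foo' undo_depth=1 redo_depth=0
After op 2 (undo): buf='(empty)' undo_depth=0 redo_depth=1
After op 3 (type): buf='qux' undo_depth=1 redo_depth=0
After op 4 (delete): buf='(empty)' undo_depth=2 redo_depth=0
After op 5 (type): buf='blue' undo_depth=3 redo_depth=0
After op 6 (undo): buf='(empty)' undo_depth=2 redo_depth=1
After op 7 (redo): buf='blue' undo_depth=3 redo_depth=0
After op 8 (delete): buf='(empty)' undo_depth=4 redo_depth=0
After op 9 (type): buf='dog' undo_depth=5 redo_depth=0

Answer: 5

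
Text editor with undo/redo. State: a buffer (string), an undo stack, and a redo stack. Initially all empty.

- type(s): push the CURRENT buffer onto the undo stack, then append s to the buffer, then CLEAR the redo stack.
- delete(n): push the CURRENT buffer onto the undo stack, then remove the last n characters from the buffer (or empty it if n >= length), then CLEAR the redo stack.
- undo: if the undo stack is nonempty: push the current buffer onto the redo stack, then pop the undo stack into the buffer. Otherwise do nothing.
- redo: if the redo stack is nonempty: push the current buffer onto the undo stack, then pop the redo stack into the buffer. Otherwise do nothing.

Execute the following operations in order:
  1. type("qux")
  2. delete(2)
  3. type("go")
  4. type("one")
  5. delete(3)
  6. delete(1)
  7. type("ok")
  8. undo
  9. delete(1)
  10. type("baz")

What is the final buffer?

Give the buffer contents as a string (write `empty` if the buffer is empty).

Answer: qbaz

Derivation:
After op 1 (type): buf='qux' undo_depth=1 redo_depth=0
After op 2 (delete): buf='q' undo_depth=2 redo_depth=0
After op 3 (type): buf='qgo' undo_depth=3 redo_depth=0
After op 4 (type): buf='qgoone' undo_depth=4 redo_depth=0
After op 5 (delete): buf='qgo' undo_depth=5 redo_depth=0
After op 6 (delete): buf='qg' undo_depth=6 redo_depth=0
After op 7 (type): buf='qgok' undo_depth=7 redo_depth=0
After op 8 (undo): buf='qg' undo_depth=6 redo_depth=1
After op 9 (delete): buf='q' undo_depth=7 redo_depth=0
After op 10 (type): buf='qbaz' undo_depth=8 redo_depth=0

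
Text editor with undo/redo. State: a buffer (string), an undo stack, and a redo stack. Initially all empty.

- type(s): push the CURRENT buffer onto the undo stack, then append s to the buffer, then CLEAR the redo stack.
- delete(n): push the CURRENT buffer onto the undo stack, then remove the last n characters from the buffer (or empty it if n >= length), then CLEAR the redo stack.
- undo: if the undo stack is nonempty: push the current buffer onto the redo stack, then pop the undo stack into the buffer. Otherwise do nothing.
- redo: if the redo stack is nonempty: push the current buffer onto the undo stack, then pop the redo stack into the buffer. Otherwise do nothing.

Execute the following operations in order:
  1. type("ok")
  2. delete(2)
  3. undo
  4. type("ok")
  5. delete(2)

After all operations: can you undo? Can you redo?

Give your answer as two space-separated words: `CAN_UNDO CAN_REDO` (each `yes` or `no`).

Answer: yes no

Derivation:
After op 1 (type): buf='ok' undo_depth=1 redo_depth=0
After op 2 (delete): buf='(empty)' undo_depth=2 redo_depth=0
After op 3 (undo): buf='ok' undo_depth=1 redo_depth=1
After op 4 (type): buf='okok' undo_depth=2 redo_depth=0
After op 5 (delete): buf='ok' undo_depth=3 redo_depth=0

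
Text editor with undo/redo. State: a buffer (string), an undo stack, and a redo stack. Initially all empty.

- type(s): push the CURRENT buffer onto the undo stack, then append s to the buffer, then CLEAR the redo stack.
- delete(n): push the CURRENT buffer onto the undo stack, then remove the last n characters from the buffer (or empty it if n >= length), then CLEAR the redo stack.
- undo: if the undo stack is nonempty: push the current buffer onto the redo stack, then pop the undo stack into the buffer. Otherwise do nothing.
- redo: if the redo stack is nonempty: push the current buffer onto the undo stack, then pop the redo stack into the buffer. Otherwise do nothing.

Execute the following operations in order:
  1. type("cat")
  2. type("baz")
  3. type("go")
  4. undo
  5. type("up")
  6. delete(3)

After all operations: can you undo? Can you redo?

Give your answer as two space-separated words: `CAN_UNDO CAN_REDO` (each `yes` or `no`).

Answer: yes no

Derivation:
After op 1 (type): buf='cat' undo_depth=1 redo_depth=0
After op 2 (type): buf='catbaz' undo_depth=2 redo_depth=0
After op 3 (type): buf='catbazgo' undo_depth=3 redo_depth=0
After op 4 (undo): buf='catbaz' undo_depth=2 redo_depth=1
After op 5 (type): buf='catbazup' undo_depth=3 redo_depth=0
After op 6 (delete): buf='catba' undo_depth=4 redo_depth=0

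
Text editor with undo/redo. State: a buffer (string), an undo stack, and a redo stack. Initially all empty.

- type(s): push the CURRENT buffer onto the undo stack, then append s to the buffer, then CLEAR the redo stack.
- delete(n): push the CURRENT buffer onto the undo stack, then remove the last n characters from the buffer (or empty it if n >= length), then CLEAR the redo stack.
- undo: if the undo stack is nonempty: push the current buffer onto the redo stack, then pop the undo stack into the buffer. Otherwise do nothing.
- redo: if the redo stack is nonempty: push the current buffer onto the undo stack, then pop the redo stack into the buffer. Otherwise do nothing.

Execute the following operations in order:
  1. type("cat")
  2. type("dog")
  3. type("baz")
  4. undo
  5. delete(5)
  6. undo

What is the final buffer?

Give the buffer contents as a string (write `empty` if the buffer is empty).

Answer: catdog

Derivation:
After op 1 (type): buf='cat' undo_depth=1 redo_depth=0
After op 2 (type): buf='catdog' undo_depth=2 redo_depth=0
After op 3 (type): buf='catdogbaz' undo_depth=3 redo_depth=0
After op 4 (undo): buf='catdog' undo_depth=2 redo_depth=1
After op 5 (delete): buf='c' undo_depth=3 redo_depth=0
After op 6 (undo): buf='catdog' undo_depth=2 redo_depth=1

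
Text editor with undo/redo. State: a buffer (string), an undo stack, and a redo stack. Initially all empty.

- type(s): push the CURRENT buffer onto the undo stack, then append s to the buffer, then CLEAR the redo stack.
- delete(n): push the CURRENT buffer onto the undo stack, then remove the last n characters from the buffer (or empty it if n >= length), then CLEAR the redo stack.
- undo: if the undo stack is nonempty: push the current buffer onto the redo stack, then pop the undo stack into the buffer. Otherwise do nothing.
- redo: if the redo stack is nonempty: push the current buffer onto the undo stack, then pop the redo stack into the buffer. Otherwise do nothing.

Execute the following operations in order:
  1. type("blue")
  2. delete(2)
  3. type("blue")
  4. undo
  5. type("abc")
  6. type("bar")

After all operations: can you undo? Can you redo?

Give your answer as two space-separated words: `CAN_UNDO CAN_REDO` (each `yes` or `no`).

After op 1 (type): buf='blue' undo_depth=1 redo_depth=0
After op 2 (delete): buf='bl' undo_depth=2 redo_depth=0
After op 3 (type): buf='blblue' undo_depth=3 redo_depth=0
After op 4 (undo): buf='bl' undo_depth=2 redo_depth=1
After op 5 (type): buf='blabc' undo_depth=3 redo_depth=0
After op 6 (type): buf='blabcbar' undo_depth=4 redo_depth=0

Answer: yes no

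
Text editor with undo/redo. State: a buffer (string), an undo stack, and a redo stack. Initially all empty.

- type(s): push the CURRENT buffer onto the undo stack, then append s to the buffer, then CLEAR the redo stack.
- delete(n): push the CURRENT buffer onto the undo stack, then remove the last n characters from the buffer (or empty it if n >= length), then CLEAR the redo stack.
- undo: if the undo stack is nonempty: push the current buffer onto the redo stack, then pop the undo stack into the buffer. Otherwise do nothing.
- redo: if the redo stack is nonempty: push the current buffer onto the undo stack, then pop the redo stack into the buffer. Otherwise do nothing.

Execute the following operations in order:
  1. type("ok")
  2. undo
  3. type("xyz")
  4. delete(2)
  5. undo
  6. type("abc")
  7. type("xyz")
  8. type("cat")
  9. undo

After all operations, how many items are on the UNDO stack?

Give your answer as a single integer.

Answer: 3

Derivation:
After op 1 (type): buf='ok' undo_depth=1 redo_depth=0
After op 2 (undo): buf='(empty)' undo_depth=0 redo_depth=1
After op 3 (type): buf='xyz' undo_depth=1 redo_depth=0
After op 4 (delete): buf='x' undo_depth=2 redo_depth=0
After op 5 (undo): buf='xyz' undo_depth=1 redo_depth=1
After op 6 (type): buf='xyzabc' undo_depth=2 redo_depth=0
After op 7 (type): buf='xyzabcxyz' undo_depth=3 redo_depth=0
After op 8 (type): buf='xyzabcxyzcat' undo_depth=4 redo_depth=0
After op 9 (undo): buf='xyzabcxyz' undo_depth=3 redo_depth=1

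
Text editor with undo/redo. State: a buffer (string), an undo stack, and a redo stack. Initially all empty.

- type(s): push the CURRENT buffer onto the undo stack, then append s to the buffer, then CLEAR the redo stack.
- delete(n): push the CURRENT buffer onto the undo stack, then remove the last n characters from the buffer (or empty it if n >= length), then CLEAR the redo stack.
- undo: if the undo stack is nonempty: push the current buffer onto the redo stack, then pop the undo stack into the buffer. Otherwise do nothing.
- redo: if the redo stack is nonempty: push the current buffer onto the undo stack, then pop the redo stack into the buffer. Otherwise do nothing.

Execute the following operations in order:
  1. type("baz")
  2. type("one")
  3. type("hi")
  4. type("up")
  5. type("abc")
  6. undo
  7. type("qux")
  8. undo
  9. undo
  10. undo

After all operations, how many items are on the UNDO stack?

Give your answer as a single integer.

Answer: 2

Derivation:
After op 1 (type): buf='baz' undo_depth=1 redo_depth=0
After op 2 (type): buf='bazone' undo_depth=2 redo_depth=0
After op 3 (type): buf='bazonehi' undo_depth=3 redo_depth=0
After op 4 (type): buf='bazonehiup' undo_depth=4 redo_depth=0
After op 5 (type): buf='bazonehiupabc' undo_depth=5 redo_depth=0
After op 6 (undo): buf='bazonehiup' undo_depth=4 redo_depth=1
After op 7 (type): buf='bazonehiupqux' undo_depth=5 redo_depth=0
After op 8 (undo): buf='bazonehiup' undo_depth=4 redo_depth=1
After op 9 (undo): buf='bazonehi' undo_depth=3 redo_depth=2
After op 10 (undo): buf='bazone' undo_depth=2 redo_depth=3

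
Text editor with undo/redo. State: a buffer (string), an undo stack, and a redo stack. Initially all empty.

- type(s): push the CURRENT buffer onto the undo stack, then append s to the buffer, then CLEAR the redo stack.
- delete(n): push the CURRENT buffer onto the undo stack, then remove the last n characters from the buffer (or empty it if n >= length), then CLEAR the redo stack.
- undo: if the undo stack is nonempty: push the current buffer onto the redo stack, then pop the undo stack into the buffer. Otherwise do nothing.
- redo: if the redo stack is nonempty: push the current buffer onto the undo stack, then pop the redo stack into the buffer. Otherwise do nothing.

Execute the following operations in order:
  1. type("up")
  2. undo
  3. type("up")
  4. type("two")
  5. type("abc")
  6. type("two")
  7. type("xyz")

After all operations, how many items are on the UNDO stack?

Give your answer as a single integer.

Answer: 5

Derivation:
After op 1 (type): buf='up' undo_depth=1 redo_depth=0
After op 2 (undo): buf='(empty)' undo_depth=0 redo_depth=1
After op 3 (type): buf='up' undo_depth=1 redo_depth=0
After op 4 (type): buf='uptwo' undo_depth=2 redo_depth=0
After op 5 (type): buf='uptwoabc' undo_depth=3 redo_depth=0
After op 6 (type): buf='uptwoabctwo' undo_depth=4 redo_depth=0
After op 7 (type): buf='uptwoabctwoxyz' undo_depth=5 redo_depth=0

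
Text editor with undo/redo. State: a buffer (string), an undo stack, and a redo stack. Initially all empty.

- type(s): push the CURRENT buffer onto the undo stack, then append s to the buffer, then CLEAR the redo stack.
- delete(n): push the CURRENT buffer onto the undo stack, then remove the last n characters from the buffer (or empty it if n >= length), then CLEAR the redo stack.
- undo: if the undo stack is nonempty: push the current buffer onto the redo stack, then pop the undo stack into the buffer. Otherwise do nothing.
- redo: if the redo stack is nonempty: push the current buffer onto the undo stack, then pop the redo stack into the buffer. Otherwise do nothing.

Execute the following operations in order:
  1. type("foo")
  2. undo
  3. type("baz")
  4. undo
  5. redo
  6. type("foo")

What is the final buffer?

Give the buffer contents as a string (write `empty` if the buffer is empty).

Answer: bazfoo

Derivation:
After op 1 (type): buf='foo' undo_depth=1 redo_depth=0
After op 2 (undo): buf='(empty)' undo_depth=0 redo_depth=1
After op 3 (type): buf='baz' undo_depth=1 redo_depth=0
After op 4 (undo): buf='(empty)' undo_depth=0 redo_depth=1
After op 5 (redo): buf='baz' undo_depth=1 redo_depth=0
After op 6 (type): buf='bazfoo' undo_depth=2 redo_depth=0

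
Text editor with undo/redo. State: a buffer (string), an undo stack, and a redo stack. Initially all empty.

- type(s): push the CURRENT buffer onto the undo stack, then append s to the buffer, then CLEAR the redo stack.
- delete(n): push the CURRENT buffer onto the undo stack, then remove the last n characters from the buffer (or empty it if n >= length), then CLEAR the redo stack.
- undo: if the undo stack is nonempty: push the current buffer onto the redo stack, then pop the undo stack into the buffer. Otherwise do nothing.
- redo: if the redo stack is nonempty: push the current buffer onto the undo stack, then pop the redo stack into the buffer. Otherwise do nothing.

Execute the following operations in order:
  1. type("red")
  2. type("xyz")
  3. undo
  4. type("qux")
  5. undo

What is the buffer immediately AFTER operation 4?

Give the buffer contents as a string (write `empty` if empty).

After op 1 (type): buf='red' undo_depth=1 redo_depth=0
After op 2 (type): buf='redxyz' undo_depth=2 redo_depth=0
After op 3 (undo): buf='red' undo_depth=1 redo_depth=1
After op 4 (type): buf='redqux' undo_depth=2 redo_depth=0

Answer: redqux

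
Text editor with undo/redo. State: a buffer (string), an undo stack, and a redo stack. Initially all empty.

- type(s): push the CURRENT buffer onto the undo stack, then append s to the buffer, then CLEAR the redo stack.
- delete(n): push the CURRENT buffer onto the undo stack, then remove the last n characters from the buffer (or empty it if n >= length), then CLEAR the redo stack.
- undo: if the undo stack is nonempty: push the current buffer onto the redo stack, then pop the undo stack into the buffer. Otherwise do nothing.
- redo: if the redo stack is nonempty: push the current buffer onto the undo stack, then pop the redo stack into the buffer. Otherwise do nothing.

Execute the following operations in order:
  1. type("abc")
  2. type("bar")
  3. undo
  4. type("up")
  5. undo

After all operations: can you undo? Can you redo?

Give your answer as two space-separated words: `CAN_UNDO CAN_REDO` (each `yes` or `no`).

Answer: yes yes

Derivation:
After op 1 (type): buf='abc' undo_depth=1 redo_depth=0
After op 2 (type): buf='abcbar' undo_depth=2 redo_depth=0
After op 3 (undo): buf='abc' undo_depth=1 redo_depth=1
After op 4 (type): buf='abcup' undo_depth=2 redo_depth=0
After op 5 (undo): buf='abc' undo_depth=1 redo_depth=1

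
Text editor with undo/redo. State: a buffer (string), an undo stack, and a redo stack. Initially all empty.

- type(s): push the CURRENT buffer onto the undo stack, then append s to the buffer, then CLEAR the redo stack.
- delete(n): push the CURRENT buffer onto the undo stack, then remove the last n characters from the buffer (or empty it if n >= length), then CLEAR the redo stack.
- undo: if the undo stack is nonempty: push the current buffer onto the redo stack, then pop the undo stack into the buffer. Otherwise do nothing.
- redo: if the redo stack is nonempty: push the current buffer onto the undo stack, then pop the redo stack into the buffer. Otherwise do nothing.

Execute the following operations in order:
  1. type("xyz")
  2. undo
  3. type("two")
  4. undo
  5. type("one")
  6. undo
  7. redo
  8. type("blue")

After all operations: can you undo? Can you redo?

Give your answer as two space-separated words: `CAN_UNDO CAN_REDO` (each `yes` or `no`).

After op 1 (type): buf='xyz' undo_depth=1 redo_depth=0
After op 2 (undo): buf='(empty)' undo_depth=0 redo_depth=1
After op 3 (type): buf='two' undo_depth=1 redo_depth=0
After op 4 (undo): buf='(empty)' undo_depth=0 redo_depth=1
After op 5 (type): buf='one' undo_depth=1 redo_depth=0
After op 6 (undo): buf='(empty)' undo_depth=0 redo_depth=1
After op 7 (redo): buf='one' undo_depth=1 redo_depth=0
After op 8 (type): buf='oneblue' undo_depth=2 redo_depth=0

Answer: yes no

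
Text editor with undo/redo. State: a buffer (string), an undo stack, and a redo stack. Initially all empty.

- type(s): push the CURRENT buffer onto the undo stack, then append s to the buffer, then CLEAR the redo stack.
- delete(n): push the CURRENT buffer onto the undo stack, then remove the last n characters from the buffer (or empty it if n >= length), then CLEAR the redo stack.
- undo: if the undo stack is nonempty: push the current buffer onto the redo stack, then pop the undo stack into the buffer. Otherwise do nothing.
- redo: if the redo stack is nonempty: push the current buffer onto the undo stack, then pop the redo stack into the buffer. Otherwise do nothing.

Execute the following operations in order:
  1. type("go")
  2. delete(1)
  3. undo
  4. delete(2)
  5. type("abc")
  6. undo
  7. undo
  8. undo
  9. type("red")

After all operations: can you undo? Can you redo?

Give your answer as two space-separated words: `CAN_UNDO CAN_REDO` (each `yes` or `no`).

Answer: yes no

Derivation:
After op 1 (type): buf='go' undo_depth=1 redo_depth=0
After op 2 (delete): buf='g' undo_depth=2 redo_depth=0
After op 3 (undo): buf='go' undo_depth=1 redo_depth=1
After op 4 (delete): buf='(empty)' undo_depth=2 redo_depth=0
After op 5 (type): buf='abc' undo_depth=3 redo_depth=0
After op 6 (undo): buf='(empty)' undo_depth=2 redo_depth=1
After op 7 (undo): buf='go' undo_depth=1 redo_depth=2
After op 8 (undo): buf='(empty)' undo_depth=0 redo_depth=3
After op 9 (type): buf='red' undo_depth=1 redo_depth=0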